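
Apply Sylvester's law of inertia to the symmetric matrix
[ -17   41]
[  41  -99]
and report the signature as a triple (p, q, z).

Answer: (0, 2, 0)

Derivation:
step 0: pivot -17 → sign −
step 1: pivot -2/17 → sign −
signature = (0, 2, 0)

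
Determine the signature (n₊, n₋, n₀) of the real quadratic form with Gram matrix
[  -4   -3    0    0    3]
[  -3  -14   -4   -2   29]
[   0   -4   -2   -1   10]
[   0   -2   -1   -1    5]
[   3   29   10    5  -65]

Answer: (0, 5, 0)

Derivation:
step 0: pivot -4 → sign −
step 1: pivot -47/4 → sign −
step 2: pivot -30/47 → sign −
step 3: pivot -1/2 → sign −
step 4: pivot -3/5 → sign −
signature = (0, 5, 0)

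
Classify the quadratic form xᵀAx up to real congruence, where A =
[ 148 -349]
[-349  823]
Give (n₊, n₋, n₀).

step 0: pivot 148 → sign +
step 1: pivot 3/148 → sign +
signature = (2, 0, 0)

Answer: (2, 0, 0)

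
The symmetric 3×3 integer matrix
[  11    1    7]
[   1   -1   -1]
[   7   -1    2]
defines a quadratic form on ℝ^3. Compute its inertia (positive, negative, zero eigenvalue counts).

step 0: pivot 11 → sign +
step 1: pivot -12/11 → sign −
step 2: row/col 2 already zero → sign 0
signature = (1, 1, 1)

Answer: (1, 1, 1)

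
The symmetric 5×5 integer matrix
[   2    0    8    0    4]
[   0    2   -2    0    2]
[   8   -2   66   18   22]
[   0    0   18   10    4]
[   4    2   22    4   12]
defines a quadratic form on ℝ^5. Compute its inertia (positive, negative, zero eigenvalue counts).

step 0: pivot 2 → sign +
step 1: pivot 2 → sign +
step 2: pivot 32 → sign +
step 3: pivot -1/8 → sign −
step 4: pivot 2 → sign +
signature = (4, 1, 0)

Answer: (4, 1, 0)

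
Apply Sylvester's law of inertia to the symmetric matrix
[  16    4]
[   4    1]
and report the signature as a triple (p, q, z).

Answer: (1, 0, 1)

Derivation:
step 0: pivot 16 → sign +
step 1: row/col 1 already zero → sign 0
signature = (1, 0, 1)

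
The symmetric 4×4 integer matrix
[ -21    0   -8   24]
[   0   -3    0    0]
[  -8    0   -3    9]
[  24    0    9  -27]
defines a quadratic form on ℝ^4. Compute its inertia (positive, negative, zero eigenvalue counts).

step 0: pivot -21 → sign −
step 1: pivot -3 → sign −
step 2: pivot 1/21 → sign +
step 3: row/col 3 already zero → sign 0
signature = (1, 2, 1)

Answer: (1, 2, 1)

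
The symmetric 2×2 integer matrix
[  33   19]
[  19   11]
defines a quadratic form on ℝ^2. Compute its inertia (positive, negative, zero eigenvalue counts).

step 0: pivot 33 → sign +
step 1: pivot 2/33 → sign +
signature = (2, 0, 0)

Answer: (2, 0, 0)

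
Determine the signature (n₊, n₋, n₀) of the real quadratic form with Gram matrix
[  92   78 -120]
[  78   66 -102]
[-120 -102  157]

step 0: pivot 92 → sign +
step 1: pivot -3/23 → sign −
step 2: pivot 1 → sign +
signature = (2, 1, 0)

Answer: (2, 1, 0)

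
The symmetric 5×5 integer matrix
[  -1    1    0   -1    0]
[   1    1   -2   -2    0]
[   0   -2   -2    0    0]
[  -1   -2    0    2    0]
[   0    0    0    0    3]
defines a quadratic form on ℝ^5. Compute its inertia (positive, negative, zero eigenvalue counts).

step 0: pivot -1 → sign −
step 1: pivot 2 → sign +
step 2: pivot -4 → sign −
step 3: pivot 3/4 → sign +
step 4: pivot 3 → sign +
signature = (3, 2, 0)

Answer: (3, 2, 0)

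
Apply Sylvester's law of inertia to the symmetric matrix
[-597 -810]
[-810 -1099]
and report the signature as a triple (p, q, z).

Answer: (0, 2, 0)

Derivation:
step 0: pivot -597 → sign −
step 1: pivot -1/199 → sign −
signature = (0, 2, 0)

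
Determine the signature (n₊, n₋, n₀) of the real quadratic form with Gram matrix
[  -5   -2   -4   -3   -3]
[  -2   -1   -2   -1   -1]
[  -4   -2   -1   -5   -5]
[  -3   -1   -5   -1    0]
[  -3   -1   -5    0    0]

Answer: (1, 4, 0)

Derivation:
step 0: pivot -5 → sign −
step 1: pivot -1/5 → sign −
step 2: pivot 3 → sign +
step 3: pivot -2 → sign −
step 4: pivot -1/2 → sign −
signature = (1, 4, 0)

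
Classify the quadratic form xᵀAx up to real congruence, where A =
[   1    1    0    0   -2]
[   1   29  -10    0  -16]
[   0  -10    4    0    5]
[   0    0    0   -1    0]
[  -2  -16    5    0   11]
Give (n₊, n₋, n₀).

step 0: pivot 1 → sign +
step 1: pivot 28 → sign +
step 2: pivot 3/7 → sign +
step 3: pivot -1 → sign −
step 4: row/col 4 already zero → sign 0
signature = (3, 1, 1)

Answer: (3, 1, 1)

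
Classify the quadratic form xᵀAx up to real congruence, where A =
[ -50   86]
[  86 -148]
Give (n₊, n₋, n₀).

step 0: pivot -50 → sign −
step 1: pivot -2/25 → sign −
signature = (0, 2, 0)

Answer: (0, 2, 0)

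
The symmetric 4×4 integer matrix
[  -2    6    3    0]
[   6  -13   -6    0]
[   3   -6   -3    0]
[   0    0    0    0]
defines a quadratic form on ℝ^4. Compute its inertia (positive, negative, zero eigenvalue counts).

Answer: (1, 2, 1)

Derivation:
step 0: pivot -2 → sign −
step 1: pivot 5 → sign +
step 2: pivot -3/10 → sign −
step 3: row/col 3 already zero → sign 0
signature = (1, 2, 1)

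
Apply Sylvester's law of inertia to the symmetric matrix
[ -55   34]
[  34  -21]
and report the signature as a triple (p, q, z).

Answer: (1, 1, 0)

Derivation:
step 0: pivot -55 → sign −
step 1: pivot 1/55 → sign +
signature = (1, 1, 0)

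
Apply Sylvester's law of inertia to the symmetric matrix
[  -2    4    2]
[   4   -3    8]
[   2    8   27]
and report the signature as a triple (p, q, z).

Answer: (2, 1, 0)

Derivation:
step 0: pivot -2 → sign −
step 1: pivot 5 → sign +
step 2: pivot 1/5 → sign +
signature = (2, 1, 0)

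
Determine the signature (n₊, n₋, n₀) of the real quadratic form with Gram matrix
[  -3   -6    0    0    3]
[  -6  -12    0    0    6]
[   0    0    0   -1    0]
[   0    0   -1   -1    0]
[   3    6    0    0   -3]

Answer: (1, 2, 2)

Derivation:
step 0: pivot -3 → sign −
step 1: pivot -1 → sign −
step 2: pivot 1 → sign +
step 3: row/col 3 already zero → sign 0
step 4: row/col 4 already zero → sign 0
signature = (1, 2, 2)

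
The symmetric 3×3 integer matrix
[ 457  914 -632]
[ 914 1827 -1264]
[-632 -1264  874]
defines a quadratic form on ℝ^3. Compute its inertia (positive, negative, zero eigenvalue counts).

step 0: pivot 457 → sign +
step 1: pivot -1 → sign −
step 2: pivot -6/457 → sign −
signature = (1, 2, 0)

Answer: (1, 2, 0)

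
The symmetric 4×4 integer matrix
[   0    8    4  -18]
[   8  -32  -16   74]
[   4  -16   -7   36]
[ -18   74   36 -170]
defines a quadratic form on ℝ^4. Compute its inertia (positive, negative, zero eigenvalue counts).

Answer: (2, 1, 1)

Derivation:
step 0: pivot -32 → sign −
step 1: pivot 2 → sign +
step 2: pivot 1 → sign +
step 3: row/col 3 already zero → sign 0
signature = (2, 1, 1)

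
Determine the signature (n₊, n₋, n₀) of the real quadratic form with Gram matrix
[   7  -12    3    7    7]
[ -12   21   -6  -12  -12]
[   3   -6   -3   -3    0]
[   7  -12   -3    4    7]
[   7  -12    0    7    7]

step 0: pivot 7 → sign +
step 1: pivot 3/7 → sign +
step 2: pivot -6 → sign −
step 3: pivot 3 → sign +
step 4: pivot -3/2 → sign −
signature = (3, 2, 0)

Answer: (3, 2, 0)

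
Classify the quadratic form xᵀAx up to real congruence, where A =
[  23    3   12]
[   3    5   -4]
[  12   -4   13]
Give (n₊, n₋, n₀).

Answer: (3, 0, 0)

Derivation:
step 0: pivot 23 → sign +
step 1: pivot 106/23 → sign +
step 2: pivot 1/53 → sign +
signature = (3, 0, 0)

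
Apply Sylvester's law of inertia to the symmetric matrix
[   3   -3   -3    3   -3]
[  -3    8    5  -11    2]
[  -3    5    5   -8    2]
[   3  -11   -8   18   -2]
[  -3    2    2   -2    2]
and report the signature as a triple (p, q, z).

Answer: (4, 1, 0)

Derivation:
step 0: pivot 3 → sign +
step 1: pivot 5 → sign +
step 2: pivot 6/5 → sign +
step 3: pivot -1/2 → sign −
step 4: pivot 3 → sign +
signature = (4, 1, 0)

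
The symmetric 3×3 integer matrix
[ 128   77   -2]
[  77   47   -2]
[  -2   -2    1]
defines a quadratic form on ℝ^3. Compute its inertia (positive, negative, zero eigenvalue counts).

Answer: (3, 0, 0)

Derivation:
step 0: pivot 128 → sign +
step 1: pivot 87/128 → sign +
step 2: pivot 1/29 → sign +
signature = (3, 0, 0)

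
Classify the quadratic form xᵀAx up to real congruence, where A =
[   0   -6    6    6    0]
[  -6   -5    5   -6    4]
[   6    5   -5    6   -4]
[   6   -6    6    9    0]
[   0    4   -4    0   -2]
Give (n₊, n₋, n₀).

step 0: pivot -5 → sign −
step 1: pivot 36/5 → sign +
step 2: pivot -8 → sign −
step 3: row/col 3 already zero → sign 0
step 4: row/col 4 already zero → sign 0
signature = (1, 2, 2)

Answer: (1, 2, 2)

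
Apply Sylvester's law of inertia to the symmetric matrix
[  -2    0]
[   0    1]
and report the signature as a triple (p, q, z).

Answer: (1, 1, 0)

Derivation:
step 0: pivot -2 → sign −
step 1: pivot 1 → sign +
signature = (1, 1, 0)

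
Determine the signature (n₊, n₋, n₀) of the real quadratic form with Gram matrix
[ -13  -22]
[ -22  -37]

Answer: (1, 1, 0)

Derivation:
step 0: pivot -13 → sign −
step 1: pivot 3/13 → sign +
signature = (1, 1, 0)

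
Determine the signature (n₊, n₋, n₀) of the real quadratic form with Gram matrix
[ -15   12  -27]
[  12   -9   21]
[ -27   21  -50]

Answer: (1, 2, 0)

Derivation:
step 0: pivot -15 → sign −
step 1: pivot 3/5 → sign +
step 2: pivot -2 → sign −
signature = (1, 2, 0)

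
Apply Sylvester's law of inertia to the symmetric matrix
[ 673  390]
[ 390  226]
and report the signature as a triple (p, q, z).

Answer: (1, 1, 0)

Derivation:
step 0: pivot 673 → sign +
step 1: pivot -2/673 → sign −
signature = (1, 1, 0)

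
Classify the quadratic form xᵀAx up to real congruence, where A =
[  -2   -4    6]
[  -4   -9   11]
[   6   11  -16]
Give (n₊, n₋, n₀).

step 0: pivot -2 → sign −
step 1: pivot -1 → sign −
step 2: pivot 3 → sign +
signature = (1, 2, 0)

Answer: (1, 2, 0)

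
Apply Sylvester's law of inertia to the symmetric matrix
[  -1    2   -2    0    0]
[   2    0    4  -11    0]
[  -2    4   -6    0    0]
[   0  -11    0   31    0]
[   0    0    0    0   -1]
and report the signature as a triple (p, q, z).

step 0: pivot -1 → sign −
step 1: pivot 4 → sign +
step 2: pivot -2 → sign −
step 3: pivot 3/4 → sign +
step 4: pivot -1 → sign −
signature = (2, 3, 0)

Answer: (2, 3, 0)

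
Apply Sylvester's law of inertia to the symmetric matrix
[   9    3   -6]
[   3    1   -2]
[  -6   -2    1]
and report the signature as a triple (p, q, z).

step 0: pivot 9 → sign +
step 1: pivot -3 → sign −
step 2: row/col 2 already zero → sign 0
signature = (1, 1, 1)

Answer: (1, 1, 1)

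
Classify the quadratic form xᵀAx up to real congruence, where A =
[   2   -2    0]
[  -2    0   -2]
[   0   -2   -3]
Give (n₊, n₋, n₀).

Answer: (1, 2, 0)

Derivation:
step 0: pivot 2 → sign +
step 1: pivot -2 → sign −
step 2: pivot -1 → sign −
signature = (1, 2, 0)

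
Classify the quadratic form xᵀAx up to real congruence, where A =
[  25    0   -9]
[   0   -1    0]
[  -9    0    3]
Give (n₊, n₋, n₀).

Answer: (1, 2, 0)

Derivation:
step 0: pivot 25 → sign +
step 1: pivot -1 → sign −
step 2: pivot -6/25 → sign −
signature = (1, 2, 0)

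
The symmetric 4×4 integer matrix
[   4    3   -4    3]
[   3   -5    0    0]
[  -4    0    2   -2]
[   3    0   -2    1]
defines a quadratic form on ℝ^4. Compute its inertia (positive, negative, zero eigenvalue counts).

Answer: (1, 3, 0)

Derivation:
step 0: pivot 4 → sign +
step 1: pivot -29/4 → sign −
step 2: pivot -22/29 → sign −
step 3: pivot -6/11 → sign −
signature = (1, 3, 0)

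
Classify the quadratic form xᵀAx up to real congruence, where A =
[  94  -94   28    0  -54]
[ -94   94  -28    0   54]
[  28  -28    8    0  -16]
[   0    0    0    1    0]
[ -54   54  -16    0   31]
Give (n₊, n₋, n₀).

step 0: pivot 94 → sign +
step 1: pivot -16/47 → sign −
step 2: pivot 1 → sign +
step 3: row/col 3 already zero → sign 0
step 4: row/col 4 already zero → sign 0
signature = (2, 1, 2)

Answer: (2, 1, 2)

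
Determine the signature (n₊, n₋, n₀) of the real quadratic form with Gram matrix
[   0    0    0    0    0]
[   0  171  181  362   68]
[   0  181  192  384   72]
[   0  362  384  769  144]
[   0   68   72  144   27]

step 0: pivot 171 → sign +
step 1: pivot 71/171 → sign +
step 2: pivot 1 → sign +
step 3: pivot -3/71 → sign −
step 4: row/col 4 already zero → sign 0
signature = (3, 1, 1)

Answer: (3, 1, 1)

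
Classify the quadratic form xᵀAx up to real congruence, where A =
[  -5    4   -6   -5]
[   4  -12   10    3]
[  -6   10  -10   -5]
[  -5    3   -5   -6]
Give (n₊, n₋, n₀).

Answer: (1, 3, 0)

Derivation:
step 0: pivot -5 → sign −
step 1: pivot -44/5 → sign −
step 2: pivot 3/11 → sign +
step 3: pivot -3/2 → sign −
signature = (1, 3, 0)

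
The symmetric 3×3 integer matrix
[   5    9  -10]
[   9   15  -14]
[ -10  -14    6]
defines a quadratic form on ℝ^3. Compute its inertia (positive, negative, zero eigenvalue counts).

step 0: pivot 5 → sign +
step 1: pivot -6/5 → sign −
step 2: pivot -2/3 → sign −
signature = (1, 2, 0)

Answer: (1, 2, 0)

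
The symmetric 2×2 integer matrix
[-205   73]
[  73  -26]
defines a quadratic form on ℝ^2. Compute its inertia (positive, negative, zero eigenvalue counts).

step 0: pivot -205 → sign −
step 1: pivot -1/205 → sign −
signature = (0, 2, 0)

Answer: (0, 2, 0)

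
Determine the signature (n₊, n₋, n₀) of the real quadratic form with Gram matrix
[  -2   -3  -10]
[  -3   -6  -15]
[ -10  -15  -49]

Answer: (1, 2, 0)

Derivation:
step 0: pivot -2 → sign −
step 1: pivot -3/2 → sign −
step 2: pivot 1 → sign +
signature = (1, 2, 0)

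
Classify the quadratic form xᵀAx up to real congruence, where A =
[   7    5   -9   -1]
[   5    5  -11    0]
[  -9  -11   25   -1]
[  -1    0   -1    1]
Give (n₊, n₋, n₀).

step 0: pivot 7 → sign +
step 1: pivot 10/7 → sign +
step 2: pivot -6/5 → sign −
step 3: pivot 1/2 → sign +
signature = (3, 1, 0)

Answer: (3, 1, 0)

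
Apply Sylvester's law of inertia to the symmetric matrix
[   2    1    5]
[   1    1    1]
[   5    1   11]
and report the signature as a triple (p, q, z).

step 0: pivot 2 → sign +
step 1: pivot 1/2 → sign +
step 2: pivot -6 → sign −
signature = (2, 1, 0)

Answer: (2, 1, 0)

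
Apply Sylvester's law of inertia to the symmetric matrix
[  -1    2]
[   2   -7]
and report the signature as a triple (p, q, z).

Answer: (0, 2, 0)

Derivation:
step 0: pivot -1 → sign −
step 1: pivot -3 → sign −
signature = (0, 2, 0)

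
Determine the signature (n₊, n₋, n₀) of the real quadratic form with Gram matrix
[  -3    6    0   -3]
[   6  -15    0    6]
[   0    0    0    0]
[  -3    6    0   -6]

step 0: pivot -3 → sign −
step 1: pivot -3 → sign −
step 2: pivot -3 → sign −
step 3: row/col 3 already zero → sign 0
signature = (0, 3, 1)

Answer: (0, 3, 1)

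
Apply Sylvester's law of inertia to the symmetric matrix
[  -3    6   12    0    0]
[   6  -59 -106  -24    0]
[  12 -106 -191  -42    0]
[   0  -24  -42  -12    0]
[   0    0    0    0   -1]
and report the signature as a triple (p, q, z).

step 0: pivot -3 → sign −
step 1: pivot -47 → sign −
step 2: pivot 3/47 → sign +
step 3: pivot -1 → sign −
step 4: row/col 4 already zero → sign 0
signature = (1, 3, 1)

Answer: (1, 3, 1)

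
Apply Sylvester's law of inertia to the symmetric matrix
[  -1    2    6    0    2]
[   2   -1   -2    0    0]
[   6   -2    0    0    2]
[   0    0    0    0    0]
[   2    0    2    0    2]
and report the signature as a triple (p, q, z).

step 0: pivot -1 → sign −
step 1: pivot 3 → sign +
step 2: pivot 8/3 → sign +
step 3: pivot 1/2 → sign +
step 4: row/col 4 already zero → sign 0
signature = (3, 1, 1)

Answer: (3, 1, 1)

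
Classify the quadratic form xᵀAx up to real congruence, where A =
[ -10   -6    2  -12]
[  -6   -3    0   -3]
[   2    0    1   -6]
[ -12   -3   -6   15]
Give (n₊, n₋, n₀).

step 0: pivot -10 → sign −
step 1: pivot 3/5 → sign +
step 2: pivot -1 → sign −
step 3: row/col 3 already zero → sign 0
signature = (1, 2, 1)

Answer: (1, 2, 1)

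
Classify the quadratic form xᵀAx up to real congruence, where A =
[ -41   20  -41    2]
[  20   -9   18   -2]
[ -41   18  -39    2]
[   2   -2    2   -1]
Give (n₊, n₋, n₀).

Answer: (1, 3, 0)

Derivation:
step 0: pivot -41 → sign −
step 1: pivot 31/41 → sign +
step 2: pivot -102/31 → sign −
step 3: pivot -1/17 → sign −
signature = (1, 3, 0)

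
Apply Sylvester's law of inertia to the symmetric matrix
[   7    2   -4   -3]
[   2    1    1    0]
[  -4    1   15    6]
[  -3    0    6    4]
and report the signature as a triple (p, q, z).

step 0: pivot 7 → sign +
step 1: pivot 3/7 → sign +
step 2: pivot 2 → sign +
step 3: pivot 1 → sign +
signature = (4, 0, 0)

Answer: (4, 0, 0)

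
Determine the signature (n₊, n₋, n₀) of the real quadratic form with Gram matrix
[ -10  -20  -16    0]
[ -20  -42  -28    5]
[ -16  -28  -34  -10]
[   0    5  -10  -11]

step 0: pivot -10 → sign −
step 1: pivot -2 → sign −
step 2: pivot -2/5 → sign −
step 3: pivot 3/2 → sign +
signature = (1, 3, 0)

Answer: (1, 3, 0)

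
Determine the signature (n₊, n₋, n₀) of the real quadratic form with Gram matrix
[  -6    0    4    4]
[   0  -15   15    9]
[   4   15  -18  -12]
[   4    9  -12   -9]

step 0: pivot -6 → sign −
step 1: pivot -15 → sign −
step 2: pivot -1/3 → sign −
step 3: pivot -3/5 → sign −
signature = (0, 4, 0)

Answer: (0, 4, 0)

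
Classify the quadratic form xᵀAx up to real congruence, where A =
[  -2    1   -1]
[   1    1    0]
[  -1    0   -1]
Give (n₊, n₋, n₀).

Answer: (1, 2, 0)

Derivation:
step 0: pivot -2 → sign −
step 1: pivot 3/2 → sign +
step 2: pivot -2/3 → sign −
signature = (1, 2, 0)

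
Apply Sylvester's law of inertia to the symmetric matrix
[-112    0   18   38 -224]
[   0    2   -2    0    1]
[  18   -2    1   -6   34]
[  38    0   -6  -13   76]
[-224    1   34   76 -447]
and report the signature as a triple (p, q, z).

Answer: (2, 2, 1)

Derivation:
step 0: pivot -112 → sign −
step 1: pivot 2 → sign +
step 2: pivot 53/28 → sign +
step 3: pivot -6/53 → sign −
step 4: row/col 4 already zero → sign 0
signature = (2, 2, 1)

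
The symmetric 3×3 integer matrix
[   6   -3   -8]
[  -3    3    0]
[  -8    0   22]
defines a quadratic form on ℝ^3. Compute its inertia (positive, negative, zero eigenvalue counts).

step 0: pivot 6 → sign +
step 1: pivot 3/2 → sign +
step 2: pivot 2/3 → sign +
signature = (3, 0, 0)

Answer: (3, 0, 0)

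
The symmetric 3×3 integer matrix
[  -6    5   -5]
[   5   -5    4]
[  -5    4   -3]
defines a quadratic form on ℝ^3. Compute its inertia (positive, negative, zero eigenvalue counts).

Answer: (1, 2, 0)

Derivation:
step 0: pivot -6 → sign −
step 1: pivot -5/6 → sign −
step 2: pivot 6/5 → sign +
signature = (1, 2, 0)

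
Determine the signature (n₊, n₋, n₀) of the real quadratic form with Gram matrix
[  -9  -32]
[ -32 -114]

step 0: pivot -9 → sign −
step 1: pivot -2/9 → sign −
signature = (0, 2, 0)

Answer: (0, 2, 0)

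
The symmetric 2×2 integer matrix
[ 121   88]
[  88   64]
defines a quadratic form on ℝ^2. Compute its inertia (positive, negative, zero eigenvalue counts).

Answer: (1, 0, 1)

Derivation:
step 0: pivot 121 → sign +
step 1: row/col 1 already zero → sign 0
signature = (1, 0, 1)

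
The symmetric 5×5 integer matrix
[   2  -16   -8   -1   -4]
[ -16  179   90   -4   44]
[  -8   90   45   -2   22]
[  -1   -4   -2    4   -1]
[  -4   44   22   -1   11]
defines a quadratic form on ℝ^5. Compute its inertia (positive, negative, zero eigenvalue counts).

step 0: pivot 2 → sign +
step 1: pivot 51 → sign +
step 2: pivot -13/51 → sign −
step 3: pivot 19/26 → sign +
step 4: pivot 3/19 → sign +
signature = (4, 1, 0)

Answer: (4, 1, 0)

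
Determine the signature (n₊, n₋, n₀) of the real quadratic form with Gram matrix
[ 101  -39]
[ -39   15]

step 0: pivot 101 → sign +
step 1: pivot -6/101 → sign −
signature = (1, 1, 0)

Answer: (1, 1, 0)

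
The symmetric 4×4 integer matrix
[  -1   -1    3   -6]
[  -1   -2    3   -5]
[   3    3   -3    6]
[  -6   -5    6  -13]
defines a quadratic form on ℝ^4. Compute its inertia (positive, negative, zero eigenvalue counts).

Answer: (1, 2, 1)

Derivation:
step 0: pivot -1 → sign −
step 1: pivot -1 → sign −
step 2: pivot 6 → sign +
step 3: row/col 3 already zero → sign 0
signature = (1, 2, 1)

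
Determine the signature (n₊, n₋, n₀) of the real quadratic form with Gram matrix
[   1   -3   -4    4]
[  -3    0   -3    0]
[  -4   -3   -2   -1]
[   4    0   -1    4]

Answer: (3, 1, 0)

Derivation:
step 0: pivot 1 → sign +
step 1: pivot -9 → sign −
step 2: pivot 7 → sign +
step 3: pivot 3/7 → sign +
signature = (3, 1, 0)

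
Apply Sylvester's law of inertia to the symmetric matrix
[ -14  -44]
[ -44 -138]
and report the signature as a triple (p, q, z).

step 0: pivot -14 → sign −
step 1: pivot 2/7 → sign +
signature = (1, 1, 0)

Answer: (1, 1, 0)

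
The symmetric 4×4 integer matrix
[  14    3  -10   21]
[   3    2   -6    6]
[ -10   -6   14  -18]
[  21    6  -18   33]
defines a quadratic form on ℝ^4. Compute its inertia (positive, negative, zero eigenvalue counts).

step 0: pivot 14 → sign +
step 1: pivot 19/14 → sign +
step 2: pivot -78/19 → sign −
step 3: pivot 3/13 → sign +
signature = (3, 1, 0)

Answer: (3, 1, 0)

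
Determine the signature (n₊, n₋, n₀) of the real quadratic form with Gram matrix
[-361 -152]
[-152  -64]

step 0: pivot -361 → sign −
step 1: row/col 1 already zero → sign 0
signature = (0, 1, 1)

Answer: (0, 1, 1)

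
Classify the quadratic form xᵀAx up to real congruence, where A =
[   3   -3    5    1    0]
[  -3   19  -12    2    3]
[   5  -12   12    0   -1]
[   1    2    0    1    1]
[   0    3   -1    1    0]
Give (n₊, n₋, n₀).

Answer: (4, 1, 0)

Derivation:
step 0: pivot 3 → sign +
step 1: pivot 16 → sign +
step 2: pivot 29/48 → sign +
step 3: pivot -3/29 → sign −
step 4: pivot 3 → sign +
signature = (4, 1, 0)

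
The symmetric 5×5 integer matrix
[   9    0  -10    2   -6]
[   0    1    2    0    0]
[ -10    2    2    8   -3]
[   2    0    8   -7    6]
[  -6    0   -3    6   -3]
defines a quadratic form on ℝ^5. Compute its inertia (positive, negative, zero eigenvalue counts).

Answer: (4, 1, 0)

Derivation:
step 0: pivot 9 → sign +
step 1: pivot 1 → sign +
step 2: pivot -118/9 → sign −
step 3: pivot 31/59 → sign +
step 4: pivot 3/62 → sign +
signature = (4, 1, 0)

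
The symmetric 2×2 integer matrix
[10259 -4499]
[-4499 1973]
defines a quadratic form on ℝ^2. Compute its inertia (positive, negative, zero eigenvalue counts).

step 0: pivot 10259 → sign +
step 1: pivot 6/10259 → sign +
signature = (2, 0, 0)

Answer: (2, 0, 0)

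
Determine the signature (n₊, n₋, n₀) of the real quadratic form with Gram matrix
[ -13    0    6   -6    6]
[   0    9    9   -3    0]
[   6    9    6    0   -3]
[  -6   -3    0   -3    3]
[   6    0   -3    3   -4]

step 0: pivot -13 → sign −
step 1: pivot 9 → sign +
step 2: pivot -3/13 → sign −
step 3: pivot -1 → sign −
step 4: pivot -1 → sign −
signature = (1, 4, 0)

Answer: (1, 4, 0)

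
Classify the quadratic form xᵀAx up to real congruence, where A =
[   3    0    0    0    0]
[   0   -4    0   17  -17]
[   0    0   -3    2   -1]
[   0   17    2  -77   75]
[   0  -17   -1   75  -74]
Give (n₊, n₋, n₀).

step 0: pivot 3 → sign +
step 1: pivot -4 → sign −
step 2: pivot -3 → sign −
step 3: pivot -41/12 → sign −
step 4: pivot -6/41 → sign −
signature = (1, 4, 0)

Answer: (1, 4, 0)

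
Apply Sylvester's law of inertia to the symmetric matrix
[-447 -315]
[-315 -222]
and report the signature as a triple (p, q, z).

step 0: pivot -447 → sign −
step 1: pivot -3/149 → sign −
signature = (0, 2, 0)

Answer: (0, 2, 0)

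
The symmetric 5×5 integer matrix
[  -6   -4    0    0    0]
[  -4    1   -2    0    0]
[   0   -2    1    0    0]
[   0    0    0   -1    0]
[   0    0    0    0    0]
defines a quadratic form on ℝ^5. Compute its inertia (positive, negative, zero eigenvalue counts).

Answer: (1, 3, 1)

Derivation:
step 0: pivot -6 → sign −
step 1: pivot 11/3 → sign +
step 2: pivot -1/11 → sign −
step 3: pivot -1 → sign −
step 4: row/col 4 already zero → sign 0
signature = (1, 3, 1)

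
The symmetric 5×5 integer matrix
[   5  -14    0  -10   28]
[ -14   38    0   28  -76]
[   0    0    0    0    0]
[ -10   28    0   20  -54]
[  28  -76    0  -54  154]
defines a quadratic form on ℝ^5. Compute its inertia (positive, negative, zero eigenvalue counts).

Answer: (2, 2, 1)

Derivation:
step 0: pivot 5 → sign +
step 1: pivot -6/5 → sign −
step 2: pivot 2 → sign +
step 3: pivot -2 → sign −
step 4: row/col 4 already zero → sign 0
signature = (2, 2, 1)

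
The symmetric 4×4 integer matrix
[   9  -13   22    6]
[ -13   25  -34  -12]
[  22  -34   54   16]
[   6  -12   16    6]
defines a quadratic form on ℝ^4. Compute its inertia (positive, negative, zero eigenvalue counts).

step 0: pivot 9 → sign +
step 1: pivot 56/9 → sign +
step 2: pivot -4/7 → sign −
step 3: pivot 1/4 → sign +
signature = (3, 1, 0)

Answer: (3, 1, 0)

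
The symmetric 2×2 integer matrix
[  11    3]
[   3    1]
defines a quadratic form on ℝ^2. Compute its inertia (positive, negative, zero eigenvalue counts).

step 0: pivot 11 → sign +
step 1: pivot 2/11 → sign +
signature = (2, 0, 0)

Answer: (2, 0, 0)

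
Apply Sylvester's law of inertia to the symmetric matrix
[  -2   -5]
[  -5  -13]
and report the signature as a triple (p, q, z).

step 0: pivot -2 → sign −
step 1: pivot -1/2 → sign −
signature = (0, 2, 0)

Answer: (0, 2, 0)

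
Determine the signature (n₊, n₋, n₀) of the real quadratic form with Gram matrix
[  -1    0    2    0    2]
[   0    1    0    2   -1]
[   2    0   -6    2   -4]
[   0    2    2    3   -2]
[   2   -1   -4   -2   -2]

Answer: (3, 2, 0)

Derivation:
step 0: pivot -1 → sign −
step 1: pivot 1 → sign +
step 2: pivot -2 → sign −
step 3: pivot 1 → sign +
step 4: pivot 1 → sign +
signature = (3, 2, 0)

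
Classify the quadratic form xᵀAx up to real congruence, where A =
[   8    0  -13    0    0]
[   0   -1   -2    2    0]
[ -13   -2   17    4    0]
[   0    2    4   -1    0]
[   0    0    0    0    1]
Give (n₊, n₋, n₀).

step 0: pivot 8 → sign +
step 1: pivot -1 → sign −
step 2: pivot -1/8 → sign −
step 3: pivot 3 → sign +
step 4: pivot 1 → sign +
signature = (3, 2, 0)

Answer: (3, 2, 0)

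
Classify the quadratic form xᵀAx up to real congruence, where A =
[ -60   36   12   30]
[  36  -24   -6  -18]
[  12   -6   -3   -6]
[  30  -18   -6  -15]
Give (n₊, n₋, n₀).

step 0: pivot -60 → sign −
step 1: pivot -12/5 → sign −
step 2: row/col 2 already zero → sign 0
step 3: row/col 3 already zero → sign 0
signature = (0, 2, 2)

Answer: (0, 2, 2)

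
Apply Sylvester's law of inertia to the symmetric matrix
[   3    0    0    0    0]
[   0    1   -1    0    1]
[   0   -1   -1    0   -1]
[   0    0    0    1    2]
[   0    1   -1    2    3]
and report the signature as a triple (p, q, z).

step 0: pivot 3 → sign +
step 1: pivot 1 → sign +
step 2: pivot -2 → sign −
step 3: pivot 1 → sign +
step 4: pivot -2 → sign −
signature = (3, 2, 0)

Answer: (3, 2, 0)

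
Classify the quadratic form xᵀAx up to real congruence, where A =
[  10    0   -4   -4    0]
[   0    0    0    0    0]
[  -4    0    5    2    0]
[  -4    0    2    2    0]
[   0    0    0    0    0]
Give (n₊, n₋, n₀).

step 0: pivot 10 → sign +
step 1: pivot 17/5 → sign +
step 2: pivot 6/17 → sign +
step 3: row/col 3 already zero → sign 0
step 4: row/col 4 already zero → sign 0
signature = (3, 0, 2)

Answer: (3, 0, 2)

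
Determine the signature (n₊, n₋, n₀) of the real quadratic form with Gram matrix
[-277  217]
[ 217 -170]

Answer: (0, 2, 0)

Derivation:
step 0: pivot -277 → sign −
step 1: pivot -1/277 → sign −
signature = (0, 2, 0)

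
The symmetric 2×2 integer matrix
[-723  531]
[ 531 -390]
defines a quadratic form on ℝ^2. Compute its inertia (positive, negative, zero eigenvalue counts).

step 0: pivot -723 → sign −
step 1: pivot -3/241 → sign −
signature = (0, 2, 0)

Answer: (0, 2, 0)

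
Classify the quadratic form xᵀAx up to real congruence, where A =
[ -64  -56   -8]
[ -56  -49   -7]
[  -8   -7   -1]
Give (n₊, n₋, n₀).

Answer: (0, 1, 2)

Derivation:
step 0: pivot -64 → sign −
step 1: row/col 1 already zero → sign 0
step 2: row/col 2 already zero → sign 0
signature = (0, 1, 2)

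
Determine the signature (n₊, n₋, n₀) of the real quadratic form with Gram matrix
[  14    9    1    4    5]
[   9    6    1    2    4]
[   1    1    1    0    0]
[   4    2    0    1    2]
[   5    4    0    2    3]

step 0: pivot 14 → sign +
step 1: pivot 3/14 → sign +
step 2: pivot 1/3 → sign +
step 3: pivot -3 → sign −
step 4: pivot 2 → sign +
signature = (4, 1, 0)

Answer: (4, 1, 0)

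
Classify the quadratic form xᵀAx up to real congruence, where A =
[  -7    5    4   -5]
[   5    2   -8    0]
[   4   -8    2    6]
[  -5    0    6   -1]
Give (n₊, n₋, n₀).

step 0: pivot -7 → sign −
step 1: pivot 39/7 → sign +
step 2: pivot -6/13 → sign −
step 3: pivot 1/3 → sign +
signature = (2, 2, 0)

Answer: (2, 2, 0)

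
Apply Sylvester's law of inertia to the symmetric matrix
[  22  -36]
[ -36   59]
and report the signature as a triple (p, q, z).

step 0: pivot 22 → sign +
step 1: pivot 1/11 → sign +
signature = (2, 0, 0)

Answer: (2, 0, 0)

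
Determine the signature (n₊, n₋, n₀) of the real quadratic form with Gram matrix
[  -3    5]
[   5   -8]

step 0: pivot -3 → sign −
step 1: pivot 1/3 → sign +
signature = (1, 1, 0)

Answer: (1, 1, 0)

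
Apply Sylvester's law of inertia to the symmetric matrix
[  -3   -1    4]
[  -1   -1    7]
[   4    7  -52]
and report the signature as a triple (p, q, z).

Answer: (1, 2, 0)

Derivation:
step 0: pivot -3 → sign −
step 1: pivot -2/3 → sign −
step 2: pivot 3/2 → sign +
signature = (1, 2, 0)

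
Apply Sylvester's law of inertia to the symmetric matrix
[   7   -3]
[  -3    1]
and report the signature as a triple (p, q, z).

step 0: pivot 7 → sign +
step 1: pivot -2/7 → sign −
signature = (1, 1, 0)

Answer: (1, 1, 0)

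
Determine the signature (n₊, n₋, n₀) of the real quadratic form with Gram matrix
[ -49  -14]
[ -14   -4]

step 0: pivot -49 → sign −
step 1: row/col 1 already zero → sign 0
signature = (0, 1, 1)

Answer: (0, 1, 1)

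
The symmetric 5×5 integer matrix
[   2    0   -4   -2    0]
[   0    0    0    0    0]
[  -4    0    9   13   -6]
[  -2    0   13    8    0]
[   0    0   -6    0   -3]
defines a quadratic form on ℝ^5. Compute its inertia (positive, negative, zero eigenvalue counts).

Answer: (2, 2, 1)

Derivation:
step 0: pivot 2 → sign +
step 1: pivot 1 → sign +
step 2: pivot -75 → sign −
step 3: pivot -3/25 → sign −
step 4: row/col 4 already zero → sign 0
signature = (2, 2, 1)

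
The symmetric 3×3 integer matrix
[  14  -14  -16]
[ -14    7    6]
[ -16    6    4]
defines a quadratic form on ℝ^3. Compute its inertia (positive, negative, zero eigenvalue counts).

Answer: (1, 1, 1)

Derivation:
step 0: pivot 14 → sign +
step 1: pivot -7 → sign −
step 2: row/col 2 already zero → sign 0
signature = (1, 1, 1)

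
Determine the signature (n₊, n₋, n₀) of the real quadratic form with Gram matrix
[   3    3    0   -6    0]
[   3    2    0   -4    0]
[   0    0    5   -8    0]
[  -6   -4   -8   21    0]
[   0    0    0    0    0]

step 0: pivot 3 → sign +
step 1: pivot -1 → sign −
step 2: pivot 5 → sign +
step 3: pivot 1/5 → sign +
step 4: row/col 4 already zero → sign 0
signature = (3, 1, 1)

Answer: (3, 1, 1)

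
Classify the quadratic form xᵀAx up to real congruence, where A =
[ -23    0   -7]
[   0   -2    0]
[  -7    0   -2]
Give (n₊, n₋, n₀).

Answer: (1, 2, 0)

Derivation:
step 0: pivot -23 → sign −
step 1: pivot -2 → sign −
step 2: pivot 3/23 → sign +
signature = (1, 2, 0)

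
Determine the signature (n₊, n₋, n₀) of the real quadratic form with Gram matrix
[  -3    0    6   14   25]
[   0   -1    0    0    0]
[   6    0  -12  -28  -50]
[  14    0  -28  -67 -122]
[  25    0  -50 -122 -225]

step 0: pivot -3 → sign −
step 1: pivot -1 → sign −
step 2: pivot -5/3 → sign −
step 3: pivot 2/5 → sign +
step 4: row/col 4 already zero → sign 0
signature = (1, 3, 1)

Answer: (1, 3, 1)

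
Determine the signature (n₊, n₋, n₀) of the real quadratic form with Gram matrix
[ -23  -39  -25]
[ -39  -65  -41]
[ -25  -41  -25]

step 0: pivot -23 → sign −
step 1: pivot 26/23 → sign +
step 2: pivot 6/13 → sign +
signature = (2, 1, 0)

Answer: (2, 1, 0)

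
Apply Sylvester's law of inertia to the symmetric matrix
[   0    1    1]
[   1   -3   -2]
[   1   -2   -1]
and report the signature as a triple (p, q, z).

Answer: (1, 1, 1)

Derivation:
step 0: pivot -3 → sign −
step 1: pivot 1/3 → sign +
step 2: row/col 2 already zero → sign 0
signature = (1, 1, 1)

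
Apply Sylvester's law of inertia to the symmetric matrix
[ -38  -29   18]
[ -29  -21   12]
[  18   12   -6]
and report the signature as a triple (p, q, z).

step 0: pivot -38 → sign −
step 1: pivot 43/38 → sign +
step 2: pivot -6/43 → sign −
signature = (1, 2, 0)

Answer: (1, 2, 0)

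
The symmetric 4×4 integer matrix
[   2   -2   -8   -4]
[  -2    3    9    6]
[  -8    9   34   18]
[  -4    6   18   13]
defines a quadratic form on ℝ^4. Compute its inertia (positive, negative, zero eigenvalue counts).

Answer: (4, 0, 0)

Derivation:
step 0: pivot 2 → sign +
step 1: pivot 1 → sign +
step 2: pivot 1 → sign +
step 3: pivot 1 → sign +
signature = (4, 0, 0)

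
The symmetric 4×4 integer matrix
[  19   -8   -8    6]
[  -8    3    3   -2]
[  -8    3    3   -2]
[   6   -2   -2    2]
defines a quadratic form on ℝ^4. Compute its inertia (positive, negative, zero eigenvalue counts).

Answer: (2, 1, 1)

Derivation:
step 0: pivot 19 → sign +
step 1: pivot -7/19 → sign −
step 2: pivot 6/7 → sign +
step 3: row/col 3 already zero → sign 0
signature = (2, 1, 1)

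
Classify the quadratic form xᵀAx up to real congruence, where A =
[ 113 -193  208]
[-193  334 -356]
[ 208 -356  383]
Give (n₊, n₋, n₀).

Answer: (3, 0, 0)

Derivation:
step 0: pivot 113 → sign +
step 1: pivot 493/113 → sign +
step 2: pivot 3/493 → sign +
signature = (3, 0, 0)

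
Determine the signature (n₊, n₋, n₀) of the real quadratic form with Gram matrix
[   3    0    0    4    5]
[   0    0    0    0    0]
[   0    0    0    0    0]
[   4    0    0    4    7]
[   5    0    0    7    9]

Answer: (2, 1, 2)

Derivation:
step 0: pivot 3 → sign +
step 1: pivot -4/3 → sign −
step 2: pivot 3/4 → sign +
step 3: row/col 3 already zero → sign 0
step 4: row/col 4 already zero → sign 0
signature = (2, 1, 2)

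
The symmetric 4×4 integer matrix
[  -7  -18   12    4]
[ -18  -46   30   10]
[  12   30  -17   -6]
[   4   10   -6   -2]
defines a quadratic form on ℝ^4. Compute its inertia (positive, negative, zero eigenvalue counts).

Answer: (2, 1, 1)

Derivation:
step 0: pivot -7 → sign −
step 1: pivot 2/7 → sign +
step 2: pivot 1 → sign +
step 3: row/col 3 already zero → sign 0
signature = (2, 1, 1)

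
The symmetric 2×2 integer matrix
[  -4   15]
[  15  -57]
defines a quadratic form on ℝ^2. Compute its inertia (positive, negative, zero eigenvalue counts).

step 0: pivot -4 → sign −
step 1: pivot -3/4 → sign −
signature = (0, 2, 0)

Answer: (0, 2, 0)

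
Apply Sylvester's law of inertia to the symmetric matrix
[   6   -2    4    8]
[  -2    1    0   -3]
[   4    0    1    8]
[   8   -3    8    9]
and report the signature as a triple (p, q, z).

step 0: pivot 6 → sign +
step 1: pivot 1/3 → sign +
step 2: pivot -7 → sign −
step 3: pivot 2/7 → sign +
signature = (3, 1, 0)

Answer: (3, 1, 0)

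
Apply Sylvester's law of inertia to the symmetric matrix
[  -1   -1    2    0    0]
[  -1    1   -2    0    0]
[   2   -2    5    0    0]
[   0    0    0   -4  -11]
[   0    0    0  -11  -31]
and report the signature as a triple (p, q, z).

Answer: (2, 3, 0)

Derivation:
step 0: pivot -1 → sign −
step 1: pivot 2 → sign +
step 2: pivot 1 → sign +
step 3: pivot -4 → sign −
step 4: pivot -3/4 → sign −
signature = (2, 3, 0)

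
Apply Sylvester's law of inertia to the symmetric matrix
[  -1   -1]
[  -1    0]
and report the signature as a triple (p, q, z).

Answer: (1, 1, 0)

Derivation:
step 0: pivot -1 → sign −
step 1: pivot 1 → sign +
signature = (1, 1, 0)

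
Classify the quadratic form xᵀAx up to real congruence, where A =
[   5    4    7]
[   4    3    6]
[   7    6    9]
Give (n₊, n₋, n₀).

Answer: (1, 1, 1)

Derivation:
step 0: pivot 5 → sign +
step 1: pivot -1/5 → sign −
step 2: row/col 2 already zero → sign 0
signature = (1, 1, 1)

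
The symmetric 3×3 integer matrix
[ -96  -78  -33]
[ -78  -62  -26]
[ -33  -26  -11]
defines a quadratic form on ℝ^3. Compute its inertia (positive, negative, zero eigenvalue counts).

step 0: pivot -96 → sign −
step 1: pivot 11/8 → sign +
step 2: pivot -3/22 → sign −
signature = (1, 2, 0)

Answer: (1, 2, 0)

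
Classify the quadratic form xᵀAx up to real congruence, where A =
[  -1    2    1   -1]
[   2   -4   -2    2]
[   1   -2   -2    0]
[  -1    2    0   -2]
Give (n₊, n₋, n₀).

Answer: (0, 2, 2)

Derivation:
step 0: pivot -1 → sign −
step 1: pivot -1 → sign −
step 2: row/col 2 already zero → sign 0
step 3: row/col 3 already zero → sign 0
signature = (0, 2, 2)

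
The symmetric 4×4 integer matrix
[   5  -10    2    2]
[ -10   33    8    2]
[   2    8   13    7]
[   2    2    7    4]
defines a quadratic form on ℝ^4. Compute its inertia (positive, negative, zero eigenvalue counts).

Answer: (4, 0, 0)

Derivation:
step 0: pivot 5 → sign +
step 1: pivot 13 → sign +
step 2: pivot 73/65 → sign +
step 3: pivot 3/73 → sign +
signature = (4, 0, 0)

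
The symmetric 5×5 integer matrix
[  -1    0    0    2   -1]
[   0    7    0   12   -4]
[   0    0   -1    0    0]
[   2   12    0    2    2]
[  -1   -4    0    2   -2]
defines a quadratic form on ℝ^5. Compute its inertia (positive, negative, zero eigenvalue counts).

step 0: pivot -1 → sign −
step 1: pivot 7 → sign +
step 2: pivot -1 → sign −
step 3: pivot -102/7 → sign −
step 4: pivot -1/17 → sign −
signature = (1, 4, 0)

Answer: (1, 4, 0)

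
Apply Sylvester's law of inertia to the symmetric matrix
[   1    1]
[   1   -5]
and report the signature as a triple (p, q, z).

Answer: (1, 1, 0)

Derivation:
step 0: pivot 1 → sign +
step 1: pivot -6 → sign −
signature = (1, 1, 0)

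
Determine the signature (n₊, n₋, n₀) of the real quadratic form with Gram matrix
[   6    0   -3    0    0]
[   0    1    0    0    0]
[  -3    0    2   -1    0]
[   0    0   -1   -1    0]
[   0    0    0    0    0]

Answer: (3, 1, 1)

Derivation:
step 0: pivot 6 → sign +
step 1: pivot 1 → sign +
step 2: pivot 1/2 → sign +
step 3: pivot -3 → sign −
step 4: row/col 4 already zero → sign 0
signature = (3, 1, 1)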